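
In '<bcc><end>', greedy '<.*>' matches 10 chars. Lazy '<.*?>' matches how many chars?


Greedy '<.*>' tries to match as MUCH as possible.
Lazy '<.*?>' tries to match as LITTLE as possible.

String: '<bcc><end>'
Greedy '<.*>' starts at first '<' and extends to the LAST '>': '<bcc><end>' (10 chars)
Lazy '<.*?>' starts at first '<' and stops at the FIRST '>': '<bcc>' (5 chars)

5


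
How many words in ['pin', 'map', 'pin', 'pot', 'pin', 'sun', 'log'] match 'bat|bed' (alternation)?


Alternation 'bat|bed' matches either 'bat' or 'bed'.
Checking each word:
  'pin' -> no
  'map' -> no
  'pin' -> no
  'pot' -> no
  'pin' -> no
  'sun' -> no
  'log' -> no
Matches: []
Count: 0

0


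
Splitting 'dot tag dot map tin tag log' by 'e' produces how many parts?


Splitting by 'e' breaks the string at each occurrence of the separator.
Text: 'dot tag dot map tin tag log'
Parts after split:
  Part 1: 'dot tag dot map tin tag log'
Total parts: 1

1


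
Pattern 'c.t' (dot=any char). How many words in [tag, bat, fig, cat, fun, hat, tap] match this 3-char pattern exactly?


Pattern 'c.t' means: starts with 'c', any single char, ends with 't'.
Checking each word (must be exactly 3 chars):
  'tag' (len=3): no
  'bat' (len=3): no
  'fig' (len=3): no
  'cat' (len=3): MATCH
  'fun' (len=3): no
  'hat' (len=3): no
  'tap' (len=3): no
Matching words: ['cat']
Total: 1

1


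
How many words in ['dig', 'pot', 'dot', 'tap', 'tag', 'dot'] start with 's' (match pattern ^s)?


Pattern ^s anchors to start of word. Check which words begin with 's':
  'dig' -> no
  'pot' -> no
  'dot' -> no
  'tap' -> no
  'tag' -> no
  'dot' -> no
Matching words: []
Count: 0

0


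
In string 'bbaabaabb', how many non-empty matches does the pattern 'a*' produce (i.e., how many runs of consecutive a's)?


Pattern 'a*' matches zero or more a's. We want non-empty runs of consecutive a's.
String: 'bbaabaabb'
Walking through the string to find runs of a's:
  Run 1: positions 2-3 -> 'aa'
  Run 2: positions 5-6 -> 'aa'
Non-empty runs found: ['aa', 'aa']
Count: 2

2


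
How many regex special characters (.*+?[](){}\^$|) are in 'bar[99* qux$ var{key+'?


Regex special characters are: . * + ? [ ] ( ) { } \ ^ $ |
Scanning 'bar[99* qux$ var{key+':
  pos 3: '[' -> SPECIAL
  pos 6: '*' -> SPECIAL
  pos 11: '$' -> SPECIAL
  pos 16: '{' -> SPECIAL
  pos 20: '+' -> SPECIAL
Special chars found: ['[', '*', '$', '{', '+']
Total: 5

5


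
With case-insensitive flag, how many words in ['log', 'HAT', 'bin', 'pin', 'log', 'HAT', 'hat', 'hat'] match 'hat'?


Case-insensitive matching: compare each word's lowercase form to 'hat'.
  'log' -> lower='log' -> no
  'HAT' -> lower='hat' -> MATCH
  'bin' -> lower='bin' -> no
  'pin' -> lower='pin' -> no
  'log' -> lower='log' -> no
  'HAT' -> lower='hat' -> MATCH
  'hat' -> lower='hat' -> MATCH
  'hat' -> lower='hat' -> MATCH
Matches: ['HAT', 'HAT', 'hat', 'hat']
Count: 4

4


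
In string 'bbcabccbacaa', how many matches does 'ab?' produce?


Pattern 'ab?' matches 'a' optionally followed by 'b'.
String: 'bbcabccbacaa'
Scanning left to right for 'a' then checking next char:
  Match 1: 'ab' (a followed by b)
  Match 2: 'a' (a not followed by b)
  Match 3: 'a' (a not followed by b)
  Match 4: 'a' (a not followed by b)
Total matches: 4

4


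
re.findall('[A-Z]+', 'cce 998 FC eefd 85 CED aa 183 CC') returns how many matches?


Pattern '[A-Z]+' finds one or more uppercase letters.
Text: 'cce 998 FC eefd 85 CED aa 183 CC'
Scanning for matches:
  Match 1: 'FC'
  Match 2: 'CED'
  Match 3: 'CC'
Total matches: 3

3


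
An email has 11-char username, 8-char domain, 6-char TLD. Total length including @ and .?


An email address has format: username@domain.tld
Username length: 11
'@' character: 1
Domain length: 8
'.' character: 1
TLD length: 6
Total = 11 + 1 + 8 + 1 + 6 = 27

27


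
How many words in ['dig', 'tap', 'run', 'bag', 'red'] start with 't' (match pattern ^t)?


Pattern ^t anchors to start of word. Check which words begin with 't':
  'dig' -> no
  'tap' -> MATCH (starts with 't')
  'run' -> no
  'bag' -> no
  'red' -> no
Matching words: ['tap']
Count: 1

1


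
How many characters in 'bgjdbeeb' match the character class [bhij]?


Character class [bhij] matches any of: {b, h, i, j}
Scanning string 'bgjdbeeb' character by character:
  pos 0: 'b' -> MATCH
  pos 1: 'g' -> no
  pos 2: 'j' -> MATCH
  pos 3: 'd' -> no
  pos 4: 'b' -> MATCH
  pos 5: 'e' -> no
  pos 6: 'e' -> no
  pos 7: 'b' -> MATCH
Total matches: 4

4


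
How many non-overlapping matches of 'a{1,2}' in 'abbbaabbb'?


Pattern 'a{1,2}' matches between 1 and 2 consecutive a's (greedy).
String: 'abbbaabbb'
Finding runs of a's and applying greedy matching:
  Run at pos 0: 'a' (length 1)
  Run at pos 4: 'aa' (length 2)
Matches: ['a', 'aa']
Count: 2

2


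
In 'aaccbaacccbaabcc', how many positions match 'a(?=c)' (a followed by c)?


Lookahead 'a(?=c)' matches 'a' only when followed by 'c'.
String: 'aaccbaacccbaabcc'
Checking each position where char is 'a':
  pos 0: 'a' -> no (next='a')
  pos 1: 'a' -> MATCH (next='c')
  pos 5: 'a' -> no (next='a')
  pos 6: 'a' -> MATCH (next='c')
  pos 11: 'a' -> no (next='a')
  pos 12: 'a' -> no (next='b')
Matching positions: [1, 6]
Count: 2

2


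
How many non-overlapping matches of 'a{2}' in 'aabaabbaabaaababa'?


Pattern 'a{2}' matches exactly 2 consecutive a's (greedy, non-overlapping).
String: 'aabaabbaabaaababa'
Scanning for runs of a's:
  Run at pos 0: 'aa' (length 2) -> 1 match(es)
  Run at pos 3: 'aa' (length 2) -> 1 match(es)
  Run at pos 7: 'aa' (length 2) -> 1 match(es)
  Run at pos 10: 'aaa' (length 3) -> 1 match(es)
  Run at pos 14: 'a' (length 1) -> 0 match(es)
  Run at pos 16: 'a' (length 1) -> 0 match(es)
Matches found: ['aa', 'aa', 'aa', 'aa']
Total: 4

4


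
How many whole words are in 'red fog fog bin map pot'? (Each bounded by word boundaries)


Word boundaries (\b) mark the start/end of each word.
Text: 'red fog fog bin map pot'
Splitting by whitespace:
  Word 1: 'red'
  Word 2: 'fog'
  Word 3: 'fog'
  Word 4: 'bin'
  Word 5: 'map'
  Word 6: 'pot'
Total whole words: 6

6


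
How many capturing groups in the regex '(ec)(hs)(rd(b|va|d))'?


To count capturing groups, count each '(' that starts a group.
Pattern: '(ec)(hs)(rd(b|va|d))'
Walking through the pattern:
  Position 0: '(' -> group #1
  Position 4: '(' -> group #2
  Position 8: '(' -> group #3
  Position 11: '(' -> group #4
Total capturing groups: 4

4


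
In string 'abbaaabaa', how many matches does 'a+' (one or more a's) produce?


Pattern 'a+' matches one or more consecutive a's.
String: 'abbaaabaa'
Scanning for runs of a:
  Match 1: 'a' (length 1)
  Match 2: 'aaa' (length 3)
  Match 3: 'aa' (length 2)
Total matches: 3

3


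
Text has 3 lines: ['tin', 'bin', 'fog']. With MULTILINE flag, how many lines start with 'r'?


With MULTILINE flag, ^ matches the start of each line.
Lines: ['tin', 'bin', 'fog']
Checking which lines start with 'r':
  Line 1: 'tin' -> no
  Line 2: 'bin' -> no
  Line 3: 'fog' -> no
Matching lines: []
Count: 0

0


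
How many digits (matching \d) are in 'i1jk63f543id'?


\d matches any digit 0-9.
Scanning 'i1jk63f543id':
  pos 1: '1' -> DIGIT
  pos 4: '6' -> DIGIT
  pos 5: '3' -> DIGIT
  pos 7: '5' -> DIGIT
  pos 8: '4' -> DIGIT
  pos 9: '3' -> DIGIT
Digits found: ['1', '6', '3', '5', '4', '3']
Total: 6

6


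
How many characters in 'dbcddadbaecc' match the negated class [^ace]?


Negated class [^ace] matches any char NOT in {a, c, e}
Scanning 'dbcddadbaecc':
  pos 0: 'd' -> MATCH
  pos 1: 'b' -> MATCH
  pos 2: 'c' -> no (excluded)
  pos 3: 'd' -> MATCH
  pos 4: 'd' -> MATCH
  pos 5: 'a' -> no (excluded)
  pos 6: 'd' -> MATCH
  pos 7: 'b' -> MATCH
  pos 8: 'a' -> no (excluded)
  pos 9: 'e' -> no (excluded)
  pos 10: 'c' -> no (excluded)
  pos 11: 'c' -> no (excluded)
Total matches: 6

6


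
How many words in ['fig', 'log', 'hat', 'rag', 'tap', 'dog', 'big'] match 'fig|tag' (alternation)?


Alternation 'fig|tag' matches either 'fig' or 'tag'.
Checking each word:
  'fig' -> MATCH
  'log' -> no
  'hat' -> no
  'rag' -> no
  'tap' -> no
  'dog' -> no
  'big' -> no
Matches: ['fig']
Count: 1

1


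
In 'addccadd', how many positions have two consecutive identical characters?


Looking for consecutive identical characters in 'addccadd':
  pos 0-1: 'a' vs 'd' -> different
  pos 1-2: 'd' vs 'd' -> MATCH ('dd')
  pos 2-3: 'd' vs 'c' -> different
  pos 3-4: 'c' vs 'c' -> MATCH ('cc')
  pos 4-5: 'c' vs 'a' -> different
  pos 5-6: 'a' vs 'd' -> different
  pos 6-7: 'd' vs 'd' -> MATCH ('dd')
Consecutive identical pairs: ['dd', 'cc', 'dd']
Count: 3

3


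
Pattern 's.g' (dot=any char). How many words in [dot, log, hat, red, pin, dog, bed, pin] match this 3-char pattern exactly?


Pattern 's.g' means: starts with 's', any single char, ends with 'g'.
Checking each word (must be exactly 3 chars):
  'dot' (len=3): no
  'log' (len=3): no
  'hat' (len=3): no
  'red' (len=3): no
  'pin' (len=3): no
  'dog' (len=3): no
  'bed' (len=3): no
  'pin' (len=3): no
Matching words: []
Total: 0

0


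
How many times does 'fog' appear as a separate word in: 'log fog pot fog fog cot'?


Scanning each word for exact match 'fog':
  Word 1: 'log' -> no
  Word 2: 'fog' -> MATCH
  Word 3: 'pot' -> no
  Word 4: 'fog' -> MATCH
  Word 5: 'fog' -> MATCH
  Word 6: 'cot' -> no
Total matches: 3

3


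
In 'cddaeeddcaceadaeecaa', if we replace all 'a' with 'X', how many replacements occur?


re.sub('a', 'X', text) replaces every occurrence of 'a' with 'X'.
Text: 'cddaeeddcaceadaeecaa'
Scanning for 'a':
  pos 3: 'a' -> replacement #1
  pos 9: 'a' -> replacement #2
  pos 12: 'a' -> replacement #3
  pos 14: 'a' -> replacement #4
  pos 18: 'a' -> replacement #5
  pos 19: 'a' -> replacement #6
Total replacements: 6

6


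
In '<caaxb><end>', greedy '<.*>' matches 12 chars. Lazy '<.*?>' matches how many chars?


Greedy '<.*>' tries to match as MUCH as possible.
Lazy '<.*?>' tries to match as LITTLE as possible.

String: '<caaxb><end>'
Greedy '<.*>' starts at first '<' and extends to the LAST '>': '<caaxb><end>' (12 chars)
Lazy '<.*?>' starts at first '<' and stops at the FIRST '>': '<caaxb>' (7 chars)

7


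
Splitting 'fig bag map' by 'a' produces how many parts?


Splitting by 'a' breaks the string at each occurrence of the separator.
Text: 'fig bag map'
Parts after split:
  Part 1: 'fig b'
  Part 2: 'g m'
  Part 3: 'p'
Total parts: 3

3


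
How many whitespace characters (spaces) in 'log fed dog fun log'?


\s matches whitespace characters (spaces, tabs, etc.).
Text: 'log fed dog fun log'
This text has 5 words separated by spaces.
Number of spaces = number of words - 1 = 5 - 1 = 4

4


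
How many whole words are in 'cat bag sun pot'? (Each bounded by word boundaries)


Word boundaries (\b) mark the start/end of each word.
Text: 'cat bag sun pot'
Splitting by whitespace:
  Word 1: 'cat'
  Word 2: 'bag'
  Word 3: 'sun'
  Word 4: 'pot'
Total whole words: 4

4


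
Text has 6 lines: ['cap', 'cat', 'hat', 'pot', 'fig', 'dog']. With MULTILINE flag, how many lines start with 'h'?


With MULTILINE flag, ^ matches the start of each line.
Lines: ['cap', 'cat', 'hat', 'pot', 'fig', 'dog']
Checking which lines start with 'h':
  Line 1: 'cap' -> no
  Line 2: 'cat' -> no
  Line 3: 'hat' -> MATCH
  Line 4: 'pot' -> no
  Line 5: 'fig' -> no
  Line 6: 'dog' -> no
Matching lines: ['hat']
Count: 1

1


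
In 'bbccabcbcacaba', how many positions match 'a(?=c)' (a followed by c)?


Lookahead 'a(?=c)' matches 'a' only when followed by 'c'.
String: 'bbccabcbcacaba'
Checking each position where char is 'a':
  pos 4: 'a' -> no (next='b')
  pos 9: 'a' -> MATCH (next='c')
  pos 11: 'a' -> no (next='b')
Matching positions: [9]
Count: 1

1


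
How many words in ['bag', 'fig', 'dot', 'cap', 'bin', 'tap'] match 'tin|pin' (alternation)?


Alternation 'tin|pin' matches either 'tin' or 'pin'.
Checking each word:
  'bag' -> no
  'fig' -> no
  'dot' -> no
  'cap' -> no
  'bin' -> no
  'tap' -> no
Matches: []
Count: 0

0


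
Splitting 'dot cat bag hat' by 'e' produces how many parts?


Splitting by 'e' breaks the string at each occurrence of the separator.
Text: 'dot cat bag hat'
Parts after split:
  Part 1: 'dot cat bag hat'
Total parts: 1

1


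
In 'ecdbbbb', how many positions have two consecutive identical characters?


Looking for consecutive identical characters in 'ecdbbbb':
  pos 0-1: 'e' vs 'c' -> different
  pos 1-2: 'c' vs 'd' -> different
  pos 2-3: 'd' vs 'b' -> different
  pos 3-4: 'b' vs 'b' -> MATCH ('bb')
  pos 4-5: 'b' vs 'b' -> MATCH ('bb')
  pos 5-6: 'b' vs 'b' -> MATCH ('bb')
Consecutive identical pairs: ['bb', 'bb', 'bb']
Count: 3

3


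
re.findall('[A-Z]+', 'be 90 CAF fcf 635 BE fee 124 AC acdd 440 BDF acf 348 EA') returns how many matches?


Pattern '[A-Z]+' finds one or more uppercase letters.
Text: 'be 90 CAF fcf 635 BE fee 124 AC acdd 440 BDF acf 348 EA'
Scanning for matches:
  Match 1: 'CAF'
  Match 2: 'BE'
  Match 3: 'AC'
  Match 4: 'BDF'
  Match 5: 'EA'
Total matches: 5

5


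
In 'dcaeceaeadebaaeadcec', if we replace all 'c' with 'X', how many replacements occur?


re.sub('c', 'X', text) replaces every occurrence of 'c' with 'X'.
Text: 'dcaeceaeadebaaeadcec'
Scanning for 'c':
  pos 1: 'c' -> replacement #1
  pos 4: 'c' -> replacement #2
  pos 17: 'c' -> replacement #3
  pos 19: 'c' -> replacement #4
Total replacements: 4

4


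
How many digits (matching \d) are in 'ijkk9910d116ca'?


\d matches any digit 0-9.
Scanning 'ijkk9910d116ca':
  pos 4: '9' -> DIGIT
  pos 5: '9' -> DIGIT
  pos 6: '1' -> DIGIT
  pos 7: '0' -> DIGIT
  pos 9: '1' -> DIGIT
  pos 10: '1' -> DIGIT
  pos 11: '6' -> DIGIT
Digits found: ['9', '9', '1', '0', '1', '1', '6']
Total: 7

7


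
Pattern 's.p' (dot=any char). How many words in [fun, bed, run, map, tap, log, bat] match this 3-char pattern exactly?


Pattern 's.p' means: starts with 's', any single char, ends with 'p'.
Checking each word (must be exactly 3 chars):
  'fun' (len=3): no
  'bed' (len=3): no
  'run' (len=3): no
  'map' (len=3): no
  'tap' (len=3): no
  'log' (len=3): no
  'bat' (len=3): no
Matching words: []
Total: 0

0


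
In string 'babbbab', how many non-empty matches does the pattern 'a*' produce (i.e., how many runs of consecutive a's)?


Pattern 'a*' matches zero or more a's. We want non-empty runs of consecutive a's.
String: 'babbbab'
Walking through the string to find runs of a's:
  Run 1: positions 1-1 -> 'a'
  Run 2: positions 5-5 -> 'a'
Non-empty runs found: ['a', 'a']
Count: 2

2


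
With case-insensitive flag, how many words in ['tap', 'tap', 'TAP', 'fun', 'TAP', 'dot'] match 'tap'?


Case-insensitive matching: compare each word's lowercase form to 'tap'.
  'tap' -> lower='tap' -> MATCH
  'tap' -> lower='tap' -> MATCH
  'TAP' -> lower='tap' -> MATCH
  'fun' -> lower='fun' -> no
  'TAP' -> lower='tap' -> MATCH
  'dot' -> lower='dot' -> no
Matches: ['tap', 'tap', 'TAP', 'TAP']
Count: 4

4


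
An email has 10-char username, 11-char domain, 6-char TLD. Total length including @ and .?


An email address has format: username@domain.tld
Username length: 10
'@' character: 1
Domain length: 11
'.' character: 1
TLD length: 6
Total = 10 + 1 + 11 + 1 + 6 = 29

29


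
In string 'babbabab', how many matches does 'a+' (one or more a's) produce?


Pattern 'a+' matches one or more consecutive a's.
String: 'babbabab'
Scanning for runs of a:
  Match 1: 'a' (length 1)
  Match 2: 'a' (length 1)
  Match 3: 'a' (length 1)
Total matches: 3

3


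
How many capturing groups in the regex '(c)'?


To count capturing groups, count each '(' that starts a group.
Pattern: '(c)'
Walking through the pattern:
  Position 0: '(' -> group #1
Total capturing groups: 1

1


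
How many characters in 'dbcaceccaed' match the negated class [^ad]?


Negated class [^ad] matches any char NOT in {a, d}
Scanning 'dbcaceccaed':
  pos 0: 'd' -> no (excluded)
  pos 1: 'b' -> MATCH
  pos 2: 'c' -> MATCH
  pos 3: 'a' -> no (excluded)
  pos 4: 'c' -> MATCH
  pos 5: 'e' -> MATCH
  pos 6: 'c' -> MATCH
  pos 7: 'c' -> MATCH
  pos 8: 'a' -> no (excluded)
  pos 9: 'e' -> MATCH
  pos 10: 'd' -> no (excluded)
Total matches: 7

7


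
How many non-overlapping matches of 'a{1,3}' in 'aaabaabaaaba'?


Pattern 'a{1,3}' matches between 1 and 3 consecutive a's (greedy).
String: 'aaabaabaaaba'
Finding runs of a's and applying greedy matching:
  Run at pos 0: 'aaa' (length 3)
  Run at pos 4: 'aa' (length 2)
  Run at pos 7: 'aaa' (length 3)
  Run at pos 11: 'a' (length 1)
Matches: ['aaa', 'aa', 'aaa', 'a']
Count: 4

4


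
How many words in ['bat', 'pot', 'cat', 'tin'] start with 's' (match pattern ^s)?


Pattern ^s anchors to start of word. Check which words begin with 's':
  'bat' -> no
  'pot' -> no
  'cat' -> no
  'tin' -> no
Matching words: []
Count: 0

0


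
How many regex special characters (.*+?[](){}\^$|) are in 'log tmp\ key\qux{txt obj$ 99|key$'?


Regex special characters are: . * + ? [ ] ( ) { } \ ^ $ |
Scanning 'log tmp\ key\qux{txt obj$ 99|key$':
  pos 7: '\' -> SPECIAL
  pos 12: '\' -> SPECIAL
  pos 16: '{' -> SPECIAL
  pos 24: '$' -> SPECIAL
  pos 28: '|' -> SPECIAL
  pos 32: '$' -> SPECIAL
Special chars found: ['\\', '\\', '{', '$', '|', '$']
Total: 6

6


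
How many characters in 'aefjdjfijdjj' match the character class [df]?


Character class [df] matches any of: {d, f}
Scanning string 'aefjdjfijdjj' character by character:
  pos 0: 'a' -> no
  pos 1: 'e' -> no
  pos 2: 'f' -> MATCH
  pos 3: 'j' -> no
  pos 4: 'd' -> MATCH
  pos 5: 'j' -> no
  pos 6: 'f' -> MATCH
  pos 7: 'i' -> no
  pos 8: 'j' -> no
  pos 9: 'd' -> MATCH
  pos 10: 'j' -> no
  pos 11: 'j' -> no
Total matches: 4

4


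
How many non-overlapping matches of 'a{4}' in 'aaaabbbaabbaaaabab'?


Pattern 'a{4}' matches exactly 4 consecutive a's (greedy, non-overlapping).
String: 'aaaabbbaabbaaaabab'
Scanning for runs of a's:
  Run at pos 0: 'aaaa' (length 4) -> 1 match(es)
  Run at pos 7: 'aa' (length 2) -> 0 match(es)
  Run at pos 11: 'aaaa' (length 4) -> 1 match(es)
  Run at pos 16: 'a' (length 1) -> 0 match(es)
Matches found: ['aaaa', 'aaaa']
Total: 2

2


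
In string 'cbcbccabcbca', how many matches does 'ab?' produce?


Pattern 'ab?' matches 'a' optionally followed by 'b'.
String: 'cbcbccabcbca'
Scanning left to right for 'a' then checking next char:
  Match 1: 'ab' (a followed by b)
  Match 2: 'a' (a not followed by b)
Total matches: 2

2


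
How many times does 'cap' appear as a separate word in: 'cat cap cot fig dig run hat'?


Scanning each word for exact match 'cap':
  Word 1: 'cat' -> no
  Word 2: 'cap' -> MATCH
  Word 3: 'cot' -> no
  Word 4: 'fig' -> no
  Word 5: 'dig' -> no
  Word 6: 'run' -> no
  Word 7: 'hat' -> no
Total matches: 1

1


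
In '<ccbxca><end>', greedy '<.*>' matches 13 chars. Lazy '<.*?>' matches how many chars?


Greedy '<.*>' tries to match as MUCH as possible.
Lazy '<.*?>' tries to match as LITTLE as possible.

String: '<ccbxca><end>'
Greedy '<.*>' starts at first '<' and extends to the LAST '>': '<ccbxca><end>' (13 chars)
Lazy '<.*?>' starts at first '<' and stops at the FIRST '>': '<ccbxca>' (8 chars)

8


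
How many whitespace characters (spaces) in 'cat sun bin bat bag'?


\s matches whitespace characters (spaces, tabs, etc.).
Text: 'cat sun bin bat bag'
This text has 5 words separated by spaces.
Number of spaces = number of words - 1 = 5 - 1 = 4

4


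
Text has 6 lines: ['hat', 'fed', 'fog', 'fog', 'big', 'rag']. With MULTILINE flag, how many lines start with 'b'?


With MULTILINE flag, ^ matches the start of each line.
Lines: ['hat', 'fed', 'fog', 'fog', 'big', 'rag']
Checking which lines start with 'b':
  Line 1: 'hat' -> no
  Line 2: 'fed' -> no
  Line 3: 'fog' -> no
  Line 4: 'fog' -> no
  Line 5: 'big' -> MATCH
  Line 6: 'rag' -> no
Matching lines: ['big']
Count: 1

1


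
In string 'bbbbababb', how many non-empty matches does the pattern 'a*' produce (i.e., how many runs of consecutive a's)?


Pattern 'a*' matches zero or more a's. We want non-empty runs of consecutive a's.
String: 'bbbbababb'
Walking through the string to find runs of a's:
  Run 1: positions 4-4 -> 'a'
  Run 2: positions 6-6 -> 'a'
Non-empty runs found: ['a', 'a']
Count: 2

2


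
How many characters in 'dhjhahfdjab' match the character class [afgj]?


Character class [afgj] matches any of: {a, f, g, j}
Scanning string 'dhjhahfdjab' character by character:
  pos 0: 'd' -> no
  pos 1: 'h' -> no
  pos 2: 'j' -> MATCH
  pos 3: 'h' -> no
  pos 4: 'a' -> MATCH
  pos 5: 'h' -> no
  pos 6: 'f' -> MATCH
  pos 7: 'd' -> no
  pos 8: 'j' -> MATCH
  pos 9: 'a' -> MATCH
  pos 10: 'b' -> no
Total matches: 5

5


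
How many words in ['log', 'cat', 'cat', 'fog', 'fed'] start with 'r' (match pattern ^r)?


Pattern ^r anchors to start of word. Check which words begin with 'r':
  'log' -> no
  'cat' -> no
  'cat' -> no
  'fog' -> no
  'fed' -> no
Matching words: []
Count: 0

0


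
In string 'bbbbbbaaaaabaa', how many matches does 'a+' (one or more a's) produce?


Pattern 'a+' matches one or more consecutive a's.
String: 'bbbbbbaaaaabaa'
Scanning for runs of a:
  Match 1: 'aaaaa' (length 5)
  Match 2: 'aa' (length 2)
Total matches: 2

2


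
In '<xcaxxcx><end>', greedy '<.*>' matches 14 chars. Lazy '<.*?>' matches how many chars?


Greedy '<.*>' tries to match as MUCH as possible.
Lazy '<.*?>' tries to match as LITTLE as possible.

String: '<xcaxxcx><end>'
Greedy '<.*>' starts at first '<' and extends to the LAST '>': '<xcaxxcx><end>' (14 chars)
Lazy '<.*?>' starts at first '<' and stops at the FIRST '>': '<xcaxxcx>' (9 chars)

9


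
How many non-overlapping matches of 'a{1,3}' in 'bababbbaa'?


Pattern 'a{1,3}' matches between 1 and 3 consecutive a's (greedy).
String: 'bababbbaa'
Finding runs of a's and applying greedy matching:
  Run at pos 1: 'a' (length 1)
  Run at pos 3: 'a' (length 1)
  Run at pos 7: 'aa' (length 2)
Matches: ['a', 'a', 'aa']
Count: 3

3


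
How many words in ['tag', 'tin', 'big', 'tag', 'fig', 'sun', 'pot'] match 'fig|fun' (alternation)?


Alternation 'fig|fun' matches either 'fig' or 'fun'.
Checking each word:
  'tag' -> no
  'tin' -> no
  'big' -> no
  'tag' -> no
  'fig' -> MATCH
  'sun' -> no
  'pot' -> no
Matches: ['fig']
Count: 1

1


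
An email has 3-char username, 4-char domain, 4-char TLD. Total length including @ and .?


An email address has format: username@domain.tld
Username length: 3
'@' character: 1
Domain length: 4
'.' character: 1
TLD length: 4
Total = 3 + 1 + 4 + 1 + 4 = 13

13


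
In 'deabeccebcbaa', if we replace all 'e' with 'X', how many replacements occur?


re.sub('e', 'X', text) replaces every occurrence of 'e' with 'X'.
Text: 'deabeccebcbaa'
Scanning for 'e':
  pos 1: 'e' -> replacement #1
  pos 4: 'e' -> replacement #2
  pos 7: 'e' -> replacement #3
Total replacements: 3

3


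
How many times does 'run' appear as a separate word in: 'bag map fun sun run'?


Scanning each word for exact match 'run':
  Word 1: 'bag' -> no
  Word 2: 'map' -> no
  Word 3: 'fun' -> no
  Word 4: 'sun' -> no
  Word 5: 'run' -> MATCH
Total matches: 1

1


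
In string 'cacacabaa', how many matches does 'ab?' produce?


Pattern 'ab?' matches 'a' optionally followed by 'b'.
String: 'cacacabaa'
Scanning left to right for 'a' then checking next char:
  Match 1: 'a' (a not followed by b)
  Match 2: 'a' (a not followed by b)
  Match 3: 'ab' (a followed by b)
  Match 4: 'a' (a not followed by b)
  Match 5: 'a' (a not followed by b)
Total matches: 5

5


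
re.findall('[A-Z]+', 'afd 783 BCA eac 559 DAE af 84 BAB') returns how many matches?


Pattern '[A-Z]+' finds one or more uppercase letters.
Text: 'afd 783 BCA eac 559 DAE af 84 BAB'
Scanning for matches:
  Match 1: 'BCA'
  Match 2: 'DAE'
  Match 3: 'BAB'
Total matches: 3

3


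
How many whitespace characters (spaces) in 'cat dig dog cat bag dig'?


\s matches whitespace characters (spaces, tabs, etc.).
Text: 'cat dig dog cat bag dig'
This text has 6 words separated by spaces.
Number of spaces = number of words - 1 = 6 - 1 = 5

5


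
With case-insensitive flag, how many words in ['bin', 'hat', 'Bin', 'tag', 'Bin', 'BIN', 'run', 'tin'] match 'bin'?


Case-insensitive matching: compare each word's lowercase form to 'bin'.
  'bin' -> lower='bin' -> MATCH
  'hat' -> lower='hat' -> no
  'Bin' -> lower='bin' -> MATCH
  'tag' -> lower='tag' -> no
  'Bin' -> lower='bin' -> MATCH
  'BIN' -> lower='bin' -> MATCH
  'run' -> lower='run' -> no
  'tin' -> lower='tin' -> no
Matches: ['bin', 'Bin', 'Bin', 'BIN']
Count: 4

4


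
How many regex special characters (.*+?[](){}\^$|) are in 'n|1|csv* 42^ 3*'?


Regex special characters are: . * + ? [ ] ( ) { } \ ^ $ |
Scanning 'n|1|csv* 42^ 3*':
  pos 1: '|' -> SPECIAL
  pos 3: '|' -> SPECIAL
  pos 7: '*' -> SPECIAL
  pos 11: '^' -> SPECIAL
  pos 14: '*' -> SPECIAL
Special chars found: ['|', '|', '*', '^', '*']
Total: 5

5


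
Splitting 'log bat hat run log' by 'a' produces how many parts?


Splitting by 'a' breaks the string at each occurrence of the separator.
Text: 'log bat hat run log'
Parts after split:
  Part 1: 'log b'
  Part 2: 't h'
  Part 3: 't run log'
Total parts: 3

3


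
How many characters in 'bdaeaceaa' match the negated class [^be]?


Negated class [^be] matches any char NOT in {b, e}
Scanning 'bdaeaceaa':
  pos 0: 'b' -> no (excluded)
  pos 1: 'd' -> MATCH
  pos 2: 'a' -> MATCH
  pos 3: 'e' -> no (excluded)
  pos 4: 'a' -> MATCH
  pos 5: 'c' -> MATCH
  pos 6: 'e' -> no (excluded)
  pos 7: 'a' -> MATCH
  pos 8: 'a' -> MATCH
Total matches: 6

6


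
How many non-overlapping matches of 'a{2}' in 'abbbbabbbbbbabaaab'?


Pattern 'a{2}' matches exactly 2 consecutive a's (greedy, non-overlapping).
String: 'abbbbabbbbbbabaaab'
Scanning for runs of a's:
  Run at pos 0: 'a' (length 1) -> 0 match(es)
  Run at pos 5: 'a' (length 1) -> 0 match(es)
  Run at pos 12: 'a' (length 1) -> 0 match(es)
  Run at pos 14: 'aaa' (length 3) -> 1 match(es)
Matches found: ['aa']
Total: 1

1


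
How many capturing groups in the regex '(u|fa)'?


To count capturing groups, count each '(' that starts a group.
Pattern: '(u|fa)'
Walking through the pattern:
  Position 0: '(' -> group #1
Total capturing groups: 1

1


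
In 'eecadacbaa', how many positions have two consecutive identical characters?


Looking for consecutive identical characters in 'eecadacbaa':
  pos 0-1: 'e' vs 'e' -> MATCH ('ee')
  pos 1-2: 'e' vs 'c' -> different
  pos 2-3: 'c' vs 'a' -> different
  pos 3-4: 'a' vs 'd' -> different
  pos 4-5: 'd' vs 'a' -> different
  pos 5-6: 'a' vs 'c' -> different
  pos 6-7: 'c' vs 'b' -> different
  pos 7-8: 'b' vs 'a' -> different
  pos 8-9: 'a' vs 'a' -> MATCH ('aa')
Consecutive identical pairs: ['ee', 'aa']
Count: 2

2


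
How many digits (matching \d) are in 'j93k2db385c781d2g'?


\d matches any digit 0-9.
Scanning 'j93k2db385c781d2g':
  pos 1: '9' -> DIGIT
  pos 2: '3' -> DIGIT
  pos 4: '2' -> DIGIT
  pos 7: '3' -> DIGIT
  pos 8: '8' -> DIGIT
  pos 9: '5' -> DIGIT
  pos 11: '7' -> DIGIT
  pos 12: '8' -> DIGIT
  pos 13: '1' -> DIGIT
  pos 15: '2' -> DIGIT
Digits found: ['9', '3', '2', '3', '8', '5', '7', '8', '1', '2']
Total: 10

10


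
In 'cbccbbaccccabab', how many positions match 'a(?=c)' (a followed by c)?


Lookahead 'a(?=c)' matches 'a' only when followed by 'c'.
String: 'cbccbbaccccabab'
Checking each position where char is 'a':
  pos 6: 'a' -> MATCH (next='c')
  pos 11: 'a' -> no (next='b')
  pos 13: 'a' -> no (next='b')
Matching positions: [6]
Count: 1

1


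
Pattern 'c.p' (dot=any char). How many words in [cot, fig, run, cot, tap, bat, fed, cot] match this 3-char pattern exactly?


Pattern 'c.p' means: starts with 'c', any single char, ends with 'p'.
Checking each word (must be exactly 3 chars):
  'cot' (len=3): no
  'fig' (len=3): no
  'run' (len=3): no
  'cot' (len=3): no
  'tap' (len=3): no
  'bat' (len=3): no
  'fed' (len=3): no
  'cot' (len=3): no
Matching words: []
Total: 0

0


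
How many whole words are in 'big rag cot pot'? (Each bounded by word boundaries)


Word boundaries (\b) mark the start/end of each word.
Text: 'big rag cot pot'
Splitting by whitespace:
  Word 1: 'big'
  Word 2: 'rag'
  Word 3: 'cot'
  Word 4: 'pot'
Total whole words: 4

4


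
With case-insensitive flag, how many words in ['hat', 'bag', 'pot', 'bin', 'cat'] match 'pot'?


Case-insensitive matching: compare each word's lowercase form to 'pot'.
  'hat' -> lower='hat' -> no
  'bag' -> lower='bag' -> no
  'pot' -> lower='pot' -> MATCH
  'bin' -> lower='bin' -> no
  'cat' -> lower='cat' -> no
Matches: ['pot']
Count: 1

1


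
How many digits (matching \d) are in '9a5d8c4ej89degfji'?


\d matches any digit 0-9.
Scanning '9a5d8c4ej89degfji':
  pos 0: '9' -> DIGIT
  pos 2: '5' -> DIGIT
  pos 4: '8' -> DIGIT
  pos 6: '4' -> DIGIT
  pos 9: '8' -> DIGIT
  pos 10: '9' -> DIGIT
Digits found: ['9', '5', '8', '4', '8', '9']
Total: 6

6


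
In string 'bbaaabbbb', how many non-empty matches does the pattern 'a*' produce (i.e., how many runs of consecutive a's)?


Pattern 'a*' matches zero or more a's. We want non-empty runs of consecutive a's.
String: 'bbaaabbbb'
Walking through the string to find runs of a's:
  Run 1: positions 2-4 -> 'aaa'
Non-empty runs found: ['aaa']
Count: 1

1


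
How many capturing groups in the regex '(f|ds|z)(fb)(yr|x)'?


To count capturing groups, count each '(' that starts a group.
Pattern: '(f|ds|z)(fb)(yr|x)'
Walking through the pattern:
  Position 0: '(' -> group #1
  Position 8: '(' -> group #2
  Position 12: '(' -> group #3
Total capturing groups: 3

3


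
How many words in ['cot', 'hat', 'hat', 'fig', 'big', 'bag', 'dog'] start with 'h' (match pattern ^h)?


Pattern ^h anchors to start of word. Check which words begin with 'h':
  'cot' -> no
  'hat' -> MATCH (starts with 'h')
  'hat' -> MATCH (starts with 'h')
  'fig' -> no
  'big' -> no
  'bag' -> no
  'dog' -> no
Matching words: ['hat', 'hat']
Count: 2

2


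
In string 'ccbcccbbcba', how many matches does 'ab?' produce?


Pattern 'ab?' matches 'a' optionally followed by 'b'.
String: 'ccbcccbbcba'
Scanning left to right for 'a' then checking next char:
  Match 1: 'a' (a not followed by b)
Total matches: 1

1


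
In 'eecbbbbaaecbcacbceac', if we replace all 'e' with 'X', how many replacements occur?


re.sub('e', 'X', text) replaces every occurrence of 'e' with 'X'.
Text: 'eecbbbbaaecbcacbceac'
Scanning for 'e':
  pos 0: 'e' -> replacement #1
  pos 1: 'e' -> replacement #2
  pos 9: 'e' -> replacement #3
  pos 17: 'e' -> replacement #4
Total replacements: 4

4


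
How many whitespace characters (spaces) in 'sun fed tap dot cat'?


\s matches whitespace characters (spaces, tabs, etc.).
Text: 'sun fed tap dot cat'
This text has 5 words separated by spaces.
Number of spaces = number of words - 1 = 5 - 1 = 4

4


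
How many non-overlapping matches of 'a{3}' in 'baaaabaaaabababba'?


Pattern 'a{3}' matches exactly 3 consecutive a's (greedy, non-overlapping).
String: 'baaaabaaaabababba'
Scanning for runs of a's:
  Run at pos 1: 'aaaa' (length 4) -> 1 match(es)
  Run at pos 6: 'aaaa' (length 4) -> 1 match(es)
  Run at pos 11: 'a' (length 1) -> 0 match(es)
  Run at pos 13: 'a' (length 1) -> 0 match(es)
  Run at pos 16: 'a' (length 1) -> 0 match(es)
Matches found: ['aaa', 'aaa']
Total: 2

2


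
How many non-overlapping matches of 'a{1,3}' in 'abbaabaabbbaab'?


Pattern 'a{1,3}' matches between 1 and 3 consecutive a's (greedy).
String: 'abbaabaabbbaab'
Finding runs of a's and applying greedy matching:
  Run at pos 0: 'a' (length 1)
  Run at pos 3: 'aa' (length 2)
  Run at pos 6: 'aa' (length 2)
  Run at pos 11: 'aa' (length 2)
Matches: ['a', 'aa', 'aa', 'aa']
Count: 4

4


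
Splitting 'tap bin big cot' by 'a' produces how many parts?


Splitting by 'a' breaks the string at each occurrence of the separator.
Text: 'tap bin big cot'
Parts after split:
  Part 1: 't'
  Part 2: 'p bin big cot'
Total parts: 2

2


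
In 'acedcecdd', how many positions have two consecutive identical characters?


Looking for consecutive identical characters in 'acedcecdd':
  pos 0-1: 'a' vs 'c' -> different
  pos 1-2: 'c' vs 'e' -> different
  pos 2-3: 'e' vs 'd' -> different
  pos 3-4: 'd' vs 'c' -> different
  pos 4-5: 'c' vs 'e' -> different
  pos 5-6: 'e' vs 'c' -> different
  pos 6-7: 'c' vs 'd' -> different
  pos 7-8: 'd' vs 'd' -> MATCH ('dd')
Consecutive identical pairs: ['dd']
Count: 1

1


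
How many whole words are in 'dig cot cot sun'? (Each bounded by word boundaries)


Word boundaries (\b) mark the start/end of each word.
Text: 'dig cot cot sun'
Splitting by whitespace:
  Word 1: 'dig'
  Word 2: 'cot'
  Word 3: 'cot'
  Word 4: 'sun'
Total whole words: 4

4


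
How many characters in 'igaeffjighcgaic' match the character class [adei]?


Character class [adei] matches any of: {a, d, e, i}
Scanning string 'igaeffjighcgaic' character by character:
  pos 0: 'i' -> MATCH
  pos 1: 'g' -> no
  pos 2: 'a' -> MATCH
  pos 3: 'e' -> MATCH
  pos 4: 'f' -> no
  pos 5: 'f' -> no
  pos 6: 'j' -> no
  pos 7: 'i' -> MATCH
  pos 8: 'g' -> no
  pos 9: 'h' -> no
  pos 10: 'c' -> no
  pos 11: 'g' -> no
  pos 12: 'a' -> MATCH
  pos 13: 'i' -> MATCH
  pos 14: 'c' -> no
Total matches: 6

6


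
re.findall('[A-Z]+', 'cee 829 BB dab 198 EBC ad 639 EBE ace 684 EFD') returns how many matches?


Pattern '[A-Z]+' finds one or more uppercase letters.
Text: 'cee 829 BB dab 198 EBC ad 639 EBE ace 684 EFD'
Scanning for matches:
  Match 1: 'BB'
  Match 2: 'EBC'
  Match 3: 'EBE'
  Match 4: 'EFD'
Total matches: 4

4


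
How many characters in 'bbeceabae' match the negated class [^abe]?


Negated class [^abe] matches any char NOT in {a, b, e}
Scanning 'bbeceabae':
  pos 0: 'b' -> no (excluded)
  pos 1: 'b' -> no (excluded)
  pos 2: 'e' -> no (excluded)
  pos 3: 'c' -> MATCH
  pos 4: 'e' -> no (excluded)
  pos 5: 'a' -> no (excluded)
  pos 6: 'b' -> no (excluded)
  pos 7: 'a' -> no (excluded)
  pos 8: 'e' -> no (excluded)
Total matches: 1

1


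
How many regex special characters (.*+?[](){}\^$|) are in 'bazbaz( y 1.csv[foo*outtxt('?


Regex special characters are: . * + ? [ ] ( ) { } \ ^ $ |
Scanning 'bazbaz( y 1.csv[foo*outtxt(':
  pos 6: '(' -> SPECIAL
  pos 11: '.' -> SPECIAL
  pos 15: '[' -> SPECIAL
  pos 19: '*' -> SPECIAL
  pos 26: '(' -> SPECIAL
Special chars found: ['(', '.', '[', '*', '(']
Total: 5

5


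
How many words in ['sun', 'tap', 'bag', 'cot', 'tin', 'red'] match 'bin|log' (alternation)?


Alternation 'bin|log' matches either 'bin' or 'log'.
Checking each word:
  'sun' -> no
  'tap' -> no
  'bag' -> no
  'cot' -> no
  'tin' -> no
  'red' -> no
Matches: []
Count: 0

0


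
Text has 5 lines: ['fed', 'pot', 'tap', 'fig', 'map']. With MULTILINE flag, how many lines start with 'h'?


With MULTILINE flag, ^ matches the start of each line.
Lines: ['fed', 'pot', 'tap', 'fig', 'map']
Checking which lines start with 'h':
  Line 1: 'fed' -> no
  Line 2: 'pot' -> no
  Line 3: 'tap' -> no
  Line 4: 'fig' -> no
  Line 5: 'map' -> no
Matching lines: []
Count: 0

0


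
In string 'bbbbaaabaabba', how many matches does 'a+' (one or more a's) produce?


Pattern 'a+' matches one or more consecutive a's.
String: 'bbbbaaabaabba'
Scanning for runs of a:
  Match 1: 'aaa' (length 3)
  Match 2: 'aa' (length 2)
  Match 3: 'a' (length 1)
Total matches: 3

3


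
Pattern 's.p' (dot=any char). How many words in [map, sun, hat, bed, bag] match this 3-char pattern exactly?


Pattern 's.p' means: starts with 's', any single char, ends with 'p'.
Checking each word (must be exactly 3 chars):
  'map' (len=3): no
  'sun' (len=3): no
  'hat' (len=3): no
  'bed' (len=3): no
  'bag' (len=3): no
Matching words: []
Total: 0

0


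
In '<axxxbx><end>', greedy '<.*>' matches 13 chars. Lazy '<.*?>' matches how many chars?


Greedy '<.*>' tries to match as MUCH as possible.
Lazy '<.*?>' tries to match as LITTLE as possible.

String: '<axxxbx><end>'
Greedy '<.*>' starts at first '<' and extends to the LAST '>': '<axxxbx><end>' (13 chars)
Lazy '<.*?>' starts at first '<' and stops at the FIRST '>': '<axxxbx>' (8 chars)

8


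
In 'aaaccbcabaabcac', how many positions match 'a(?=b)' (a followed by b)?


Lookahead 'a(?=b)' matches 'a' only when followed by 'b'.
String: 'aaaccbcabaabcac'
Checking each position where char is 'a':
  pos 0: 'a' -> no (next='a')
  pos 1: 'a' -> no (next='a')
  pos 2: 'a' -> no (next='c')
  pos 7: 'a' -> MATCH (next='b')
  pos 9: 'a' -> no (next='a')
  pos 10: 'a' -> MATCH (next='b')
  pos 13: 'a' -> no (next='c')
Matching positions: [7, 10]
Count: 2

2


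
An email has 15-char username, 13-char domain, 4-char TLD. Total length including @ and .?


An email address has format: username@domain.tld
Username length: 15
'@' character: 1
Domain length: 13
'.' character: 1
TLD length: 4
Total = 15 + 1 + 13 + 1 + 4 = 34

34


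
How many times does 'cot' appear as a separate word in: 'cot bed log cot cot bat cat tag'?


Scanning each word for exact match 'cot':
  Word 1: 'cot' -> MATCH
  Word 2: 'bed' -> no
  Word 3: 'log' -> no
  Word 4: 'cot' -> MATCH
  Word 5: 'cot' -> MATCH
  Word 6: 'bat' -> no
  Word 7: 'cat' -> no
  Word 8: 'tag' -> no
Total matches: 3

3


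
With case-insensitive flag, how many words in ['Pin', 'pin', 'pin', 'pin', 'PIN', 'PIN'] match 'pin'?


Case-insensitive matching: compare each word's lowercase form to 'pin'.
  'Pin' -> lower='pin' -> MATCH
  'pin' -> lower='pin' -> MATCH
  'pin' -> lower='pin' -> MATCH
  'pin' -> lower='pin' -> MATCH
  'PIN' -> lower='pin' -> MATCH
  'PIN' -> lower='pin' -> MATCH
Matches: ['Pin', 'pin', 'pin', 'pin', 'PIN', 'PIN']
Count: 6

6


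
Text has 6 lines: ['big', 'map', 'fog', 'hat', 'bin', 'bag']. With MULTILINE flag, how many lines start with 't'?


With MULTILINE flag, ^ matches the start of each line.
Lines: ['big', 'map', 'fog', 'hat', 'bin', 'bag']
Checking which lines start with 't':
  Line 1: 'big' -> no
  Line 2: 'map' -> no
  Line 3: 'fog' -> no
  Line 4: 'hat' -> no
  Line 5: 'bin' -> no
  Line 6: 'bag' -> no
Matching lines: []
Count: 0

0


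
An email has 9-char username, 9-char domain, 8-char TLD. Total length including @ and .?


An email address has format: username@domain.tld
Username length: 9
'@' character: 1
Domain length: 9
'.' character: 1
TLD length: 8
Total = 9 + 1 + 9 + 1 + 8 = 28

28


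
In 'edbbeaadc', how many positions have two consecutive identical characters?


Looking for consecutive identical characters in 'edbbeaadc':
  pos 0-1: 'e' vs 'd' -> different
  pos 1-2: 'd' vs 'b' -> different
  pos 2-3: 'b' vs 'b' -> MATCH ('bb')
  pos 3-4: 'b' vs 'e' -> different
  pos 4-5: 'e' vs 'a' -> different
  pos 5-6: 'a' vs 'a' -> MATCH ('aa')
  pos 6-7: 'a' vs 'd' -> different
  pos 7-8: 'd' vs 'c' -> different
Consecutive identical pairs: ['bb', 'aa']
Count: 2

2


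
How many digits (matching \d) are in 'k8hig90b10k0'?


\d matches any digit 0-9.
Scanning 'k8hig90b10k0':
  pos 1: '8' -> DIGIT
  pos 5: '9' -> DIGIT
  pos 6: '0' -> DIGIT
  pos 8: '1' -> DIGIT
  pos 9: '0' -> DIGIT
  pos 11: '0' -> DIGIT
Digits found: ['8', '9', '0', '1', '0', '0']
Total: 6

6


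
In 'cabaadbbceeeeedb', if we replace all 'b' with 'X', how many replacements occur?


re.sub('b', 'X', text) replaces every occurrence of 'b' with 'X'.
Text: 'cabaadbbceeeeedb'
Scanning for 'b':
  pos 2: 'b' -> replacement #1
  pos 6: 'b' -> replacement #2
  pos 7: 'b' -> replacement #3
  pos 15: 'b' -> replacement #4
Total replacements: 4

4


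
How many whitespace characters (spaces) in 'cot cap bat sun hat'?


\s matches whitespace characters (spaces, tabs, etc.).
Text: 'cot cap bat sun hat'
This text has 5 words separated by spaces.
Number of spaces = number of words - 1 = 5 - 1 = 4

4


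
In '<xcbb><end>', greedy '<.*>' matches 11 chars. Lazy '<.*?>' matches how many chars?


Greedy '<.*>' tries to match as MUCH as possible.
Lazy '<.*?>' tries to match as LITTLE as possible.

String: '<xcbb><end>'
Greedy '<.*>' starts at first '<' and extends to the LAST '>': '<xcbb><end>' (11 chars)
Lazy '<.*?>' starts at first '<' and stops at the FIRST '>': '<xcbb>' (6 chars)

6
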